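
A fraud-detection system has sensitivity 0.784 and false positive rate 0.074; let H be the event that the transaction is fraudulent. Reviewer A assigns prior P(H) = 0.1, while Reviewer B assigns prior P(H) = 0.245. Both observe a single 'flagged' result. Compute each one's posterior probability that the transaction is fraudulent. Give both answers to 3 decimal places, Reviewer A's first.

P('+'|H) = 0.784, P('+'|¬H) = 0.074.
Reviewer A: numerator 0.784·0.1 = 0.078400; evidence = 0.078400+0.074·0.9 = 0.14500; posterior = 0.541.
Reviewer B: numerator 0.784·0.245 = 0.19208; evidence = 0.19208+0.074·0.755 = 0.24795; posterior = 0.775.

Reviewer A: 0.541; Reviewer B: 0.775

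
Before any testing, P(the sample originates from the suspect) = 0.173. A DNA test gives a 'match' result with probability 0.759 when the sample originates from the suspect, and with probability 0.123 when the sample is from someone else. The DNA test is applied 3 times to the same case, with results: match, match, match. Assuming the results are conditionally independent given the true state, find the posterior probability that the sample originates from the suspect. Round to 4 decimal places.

Posterior P(H) ≈ 0.9801

Let H be the event that the sample originates from the suspect; start with P(H) = 0.173. P('match'|H) = 0.759, P('match'|¬H) = 0.123.
Update on result 1 ('match'): P(H) ← 0.759·0.1730 / (0.759·0.1730 + 0.123·0.8270) = 0.13131/0.23303 = 0.5635.
Update on result 2 ('match'): P(H) ← 0.759·0.5635 / (0.759·0.5635 + 0.123·0.4365) = 0.42768/0.48137 = 0.8885.
Update on result 3 ('match'): P(H) ← 0.759·0.8885 / (0.759·0.8885 + 0.123·0.1115) = 0.67434/0.68806 = 0.9801.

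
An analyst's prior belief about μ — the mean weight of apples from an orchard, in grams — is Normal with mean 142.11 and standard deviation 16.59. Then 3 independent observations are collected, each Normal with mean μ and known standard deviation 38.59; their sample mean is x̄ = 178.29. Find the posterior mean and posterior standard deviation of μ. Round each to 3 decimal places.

Posterior mean ≈ 155.015; posterior SD ≈ 13.306

With known σ, the Normal prior is conjugate. Weight on the data is w = (n/σ²)/(n/σ² + 1/τ₀²) = 0.00201452/(0.00201452+0.00363335) = 0.35669.
Posterior mean = w·x̄ + (1−w)·μ₀ = 0.35669·178.29 + 0.64331·142.11 = 155.015. Posterior variance = 1/(0.00201452+0.00363335) = 177.058, so SD = 13.306.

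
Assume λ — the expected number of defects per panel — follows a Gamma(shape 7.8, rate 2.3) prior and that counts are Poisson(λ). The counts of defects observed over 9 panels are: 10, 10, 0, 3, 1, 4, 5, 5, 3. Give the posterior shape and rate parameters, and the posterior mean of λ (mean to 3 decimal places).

The Poisson likelihood adds the total count to the shape and the number of exposure periods to the rate. Here ∑xᵢ = 41 and n = 9, so shape 7.8→48.8 and rate 2.3→11.3.
Posterior mean = shape/rate = 48.8/11.3 = 4.319.

Posterior: Gamma(shape=48.8, rate=11.3); mean ≈ 4.319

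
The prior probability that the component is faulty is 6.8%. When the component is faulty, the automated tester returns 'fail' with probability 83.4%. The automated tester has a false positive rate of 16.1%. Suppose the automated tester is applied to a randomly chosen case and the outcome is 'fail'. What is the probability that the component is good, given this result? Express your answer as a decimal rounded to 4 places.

P(¬H | E) ≈ 0.7257

Let H be the event that the component is faulty. P(H) = 0.068, so P(¬H) = 0.932. With E the 'fail' result, P(E|H) = 0.834 and P(E|¬H) = 0.161.
P(E) = 0.834·0.068 + 0.161·0.932 = 0.056712 + 0.15005 = 0.20676.
By Bayes' theorem, P(H|E) = 0.056712 / 0.20676 = 0.2743. Hence P(¬H|E) = 1 − 0.2743 = 0.7257.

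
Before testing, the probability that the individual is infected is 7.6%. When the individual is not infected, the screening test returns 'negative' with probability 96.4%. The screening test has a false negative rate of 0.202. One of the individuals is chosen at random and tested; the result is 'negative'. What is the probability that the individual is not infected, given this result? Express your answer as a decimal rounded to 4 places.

P(¬H | E) ≈ 0.9831

Let H be the event that the individual is infected. P(H) = 0.076, so P(¬H) = 0.924. With E the 'negative' result, P(E|H) = 0.202 and P(E|¬H) = 0.964.
P(E) = 0.202·0.076 + 0.964·0.924 = 0.015352 + 0.89074 = 0.90609.
By Bayes' theorem, P(H|E) = 0.015352 / 0.90609 = 0.0169. Hence P(¬H|E) = 1 − 0.0169 = 0.9831.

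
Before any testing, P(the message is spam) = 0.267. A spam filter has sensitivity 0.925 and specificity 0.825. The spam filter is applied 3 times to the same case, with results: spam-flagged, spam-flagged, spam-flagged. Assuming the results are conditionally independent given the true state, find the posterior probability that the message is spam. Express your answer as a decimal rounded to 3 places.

Let H be the event that the message is spam; start with P(H) = 0.267. P('spam-flagged'|H) = 0.925, P('spam-flagged'|¬H) = 0.175.
Update on result 1 ('spam-flagged'): P(H) ← 0.925·0.2670 / (0.925·0.2670 + 0.175·0.7330) = 0.24698/0.37525 = 0.6582.
Update on result 2 ('spam-flagged'): P(H) ← 0.925·0.6582 / (0.925·0.6582 + 0.175·0.3418) = 0.60880/0.66862 = 0.9105.
Update on result 3 ('spam-flagged'): P(H) ← 0.925·0.9105 / (0.925·0.9105 + 0.175·0.0895) = 0.84224/0.85790 = 0.9817.

Posterior P(H) ≈ 0.982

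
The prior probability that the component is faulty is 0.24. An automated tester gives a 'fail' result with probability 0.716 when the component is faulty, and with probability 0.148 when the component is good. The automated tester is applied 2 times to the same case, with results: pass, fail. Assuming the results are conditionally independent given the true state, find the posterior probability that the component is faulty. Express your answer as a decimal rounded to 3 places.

Posterior P(H) ≈ 0.337

Let H be the event that the component is faulty; start with P(H) = 0.24. P('fail'|H) = 0.716, P('fail'|¬H) = 0.148.
Update on result 1 ('pass'): P(H) ← 0.284·0.2400 / (0.284·0.2400 + 0.852·0.7600) = 0.068160/0.71568 = 0.0952.
Update on result 2 ('fail'): P(H) ← 0.716·0.0952 / (0.716·0.0952 + 0.148·0.9048) = 0.068190/0.20210 = 0.3374.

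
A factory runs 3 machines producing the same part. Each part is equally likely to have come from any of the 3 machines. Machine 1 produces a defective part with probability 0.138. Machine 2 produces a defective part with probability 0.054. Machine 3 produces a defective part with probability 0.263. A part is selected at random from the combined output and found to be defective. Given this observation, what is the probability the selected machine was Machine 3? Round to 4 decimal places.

Tabulate prior·likelihood by source: [1] prior 0.333333, lik 0.138, product 0.04600; [2] prior 0.333333, lik 0.054, product 0.01800; [3] prior 0.333333, lik 0.263, product 0.08767.
Normalizing constant = 0.15167; the posterior for Machine 3 is its product over the sum, 0.08767/0.15167 = 0.5780.

Posterior probability ≈ 0.5780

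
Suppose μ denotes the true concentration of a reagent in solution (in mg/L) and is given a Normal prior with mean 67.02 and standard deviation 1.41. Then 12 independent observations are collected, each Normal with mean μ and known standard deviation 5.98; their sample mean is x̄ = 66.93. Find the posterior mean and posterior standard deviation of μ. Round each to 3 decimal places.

Posterior mean ≈ 66.984; posterior SD ≈ 1.092

With known σ, the Normal prior is conjugate. Weight on the data is w = (n/σ²)/(n/σ² + 1/τ₀²) = 0.335567/(0.335567+0.502993) = 0.40017.
Posterior mean = w·x̄ + (1−w)·μ₀ = 0.40017·66.93 + 0.59983·67.02 = 66.984. Posterior variance = 1/(0.335567+0.502993) = 1.19252, so SD = 1.092.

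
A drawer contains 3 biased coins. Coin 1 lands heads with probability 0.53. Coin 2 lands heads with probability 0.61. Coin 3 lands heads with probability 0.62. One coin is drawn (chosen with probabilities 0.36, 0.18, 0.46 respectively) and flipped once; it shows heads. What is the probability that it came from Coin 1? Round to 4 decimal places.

Tabulate prior·likelihood by source: [1] prior 0.36, lik 0.53, product 0.1908; [2] prior 0.18, lik 0.61, product 0.1098; [3] prior 0.46, lik 0.62, product 0.2852.
Normalizing constant = 0.58580; the posterior for Coin 1 is its product over the sum, 0.1908/0.58580 = 0.3257.

Posterior probability ≈ 0.3257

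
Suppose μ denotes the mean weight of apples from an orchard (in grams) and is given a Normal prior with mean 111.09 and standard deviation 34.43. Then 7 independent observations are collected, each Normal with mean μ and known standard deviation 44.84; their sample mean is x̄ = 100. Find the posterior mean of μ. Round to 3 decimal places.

With known σ, the Normal prior is conjugate. Weight on the data is w = (n/σ²)/(n/σ² + 1/τ₀²) = 0.00348150/(0.00348150+0.00084358) = 0.80496.
Posterior mean = w·x̄ + (1−w)·μ₀ = 0.80496·100 + 0.19504·111.09 = 102.163.

Posterior mean ≈ 102.163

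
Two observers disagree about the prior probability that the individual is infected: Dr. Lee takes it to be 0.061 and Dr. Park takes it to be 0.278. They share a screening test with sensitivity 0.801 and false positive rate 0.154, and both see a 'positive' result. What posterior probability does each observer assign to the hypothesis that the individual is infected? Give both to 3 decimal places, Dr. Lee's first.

Dr. Lee: 0.253; Dr. Park: 0.667

P('+'|H) = 0.801, P('+'|¬H) = 0.154.
Dr. Lee: numerator 0.801·0.061 = 0.048861; evidence = 0.048861+0.154·0.939 = 0.19347; posterior = 0.253.
Dr. Park: numerator 0.801·0.278 = 0.22268; evidence = 0.22268+0.154·0.722 = 0.33387; posterior = 0.667.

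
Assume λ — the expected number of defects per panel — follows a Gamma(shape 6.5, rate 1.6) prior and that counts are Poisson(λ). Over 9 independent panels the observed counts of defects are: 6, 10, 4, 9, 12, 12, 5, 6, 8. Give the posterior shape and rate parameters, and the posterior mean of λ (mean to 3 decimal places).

Posterior: Gamma(shape=78.5, rate=10.6); mean ≈ 7.406

The Poisson likelihood adds the total count to the shape and the number of exposure periods to the rate. Here ∑xᵢ = 72 and n = 9, so shape 6.5→78.5 and rate 1.6→10.6.
Posterior mean = shape/rate = 78.5/10.6 = 7.406.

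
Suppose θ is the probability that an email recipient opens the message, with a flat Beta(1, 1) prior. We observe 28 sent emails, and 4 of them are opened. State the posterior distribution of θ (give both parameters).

Posterior: Beta(5, 25)

Observing 4 successes and 24 failures updates Beta(1, 1) by adding the success and failure counts to the two shape parameters: α = 1+4 = 5, β = 1+24 = 25.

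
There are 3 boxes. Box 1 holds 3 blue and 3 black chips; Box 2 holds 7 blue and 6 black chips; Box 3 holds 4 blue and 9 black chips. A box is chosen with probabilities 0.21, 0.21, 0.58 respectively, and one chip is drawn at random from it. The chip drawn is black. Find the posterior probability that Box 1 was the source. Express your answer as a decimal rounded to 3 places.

Tabulate prior·likelihood by source: [1] prior 0.21, lik 0.5, product 0.1050; [2] prior 0.21, lik 0.4615, product 0.09692; [3] prior 0.58, lik 0.6923, product 0.4015.
Normalizing constant = 0.60346; the posterior for Box 1 is its product over the sum, 0.1050/0.60346 = 0.174.

Posterior probability ≈ 0.174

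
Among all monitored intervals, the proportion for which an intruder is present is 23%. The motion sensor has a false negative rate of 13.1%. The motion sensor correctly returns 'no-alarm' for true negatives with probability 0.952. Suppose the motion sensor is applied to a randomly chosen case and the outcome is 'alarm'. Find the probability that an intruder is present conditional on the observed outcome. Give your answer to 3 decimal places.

Write H for 'an intruder is present'. Prior odds H:¬H = 0.23/0.77 = 0.29870. For the 'alarm' outcome, the likelihood ratio is 0.869/0.048 = 18.104.
Posterior odds = 0.29870 × 18.104 = 5.4077, so P(H|E) = 5.4077/(1+5.4077) = 0.844.

P(H | E) ≈ 0.844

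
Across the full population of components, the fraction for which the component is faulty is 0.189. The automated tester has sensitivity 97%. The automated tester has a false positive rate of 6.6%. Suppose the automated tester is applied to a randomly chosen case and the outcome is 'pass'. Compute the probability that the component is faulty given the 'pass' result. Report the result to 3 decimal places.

P(H | E) ≈ 0.007

Let H be the event that the component is faulty. P(H) = 0.189, so P(¬H) = 0.811. With E the 'pass' result, P(E|H) = 0.03 and P(E|¬H) = 0.934.
P(E) = 0.03·0.189 + 0.934·0.811 = 0.0056700 + 0.75747 = 0.76314.
By Bayes' theorem, P(H|E) = 0.0056700 / 0.76314 = 0.007.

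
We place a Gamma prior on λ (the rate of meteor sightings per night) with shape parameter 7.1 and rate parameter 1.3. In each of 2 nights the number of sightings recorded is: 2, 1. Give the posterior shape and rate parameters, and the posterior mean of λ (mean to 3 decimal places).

Total count ∑xᵢ = 3 over n = 2 nights.
Gamma is conjugate to the Poisson likelihood: posterior is Gamma(shape = 7.1+3 = 10.1, rate = 1.3+2 = 3.3).
E[λ | data] = 10.1/3.3 = 3.061.

Posterior: Gamma(shape=10.1, rate=3.3); mean ≈ 3.061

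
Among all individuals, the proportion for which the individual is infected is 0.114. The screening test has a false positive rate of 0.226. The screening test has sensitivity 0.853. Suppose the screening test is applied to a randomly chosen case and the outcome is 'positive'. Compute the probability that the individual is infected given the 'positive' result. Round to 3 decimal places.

Let H be the event that the individual is infected. P(H) = 0.114, so P(¬H) = 0.886. With E the 'positive' result, P(E|H) = 0.853 and P(E|¬H) = 0.226.
P(E) = 0.853·0.114 + 0.226·0.886 = 0.097242 + 0.20024 = 0.29748.
By Bayes' theorem, P(H|E) = 0.097242 / 0.29748 = 0.327.

P(H | E) ≈ 0.327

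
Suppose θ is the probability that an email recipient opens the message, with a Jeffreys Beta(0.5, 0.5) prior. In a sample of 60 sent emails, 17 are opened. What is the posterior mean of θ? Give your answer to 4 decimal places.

Posterior mean ≈ 0.2869

The binomial likelihood is conjugate to the Beta prior: with 17 successes and 43 failures, the posterior is Beta(0.5+17, 0.5+43) = Beta(17.5, 43.5).
E[θ | data] = 17.5/(17.5+43.5) = 0.2869.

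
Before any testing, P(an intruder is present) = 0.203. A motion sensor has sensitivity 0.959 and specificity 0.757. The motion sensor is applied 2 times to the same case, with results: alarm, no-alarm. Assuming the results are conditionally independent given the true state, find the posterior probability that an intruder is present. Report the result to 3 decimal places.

Posterior P(H) ≈ 0.052

With H the event that an intruder is present, the joint likelihood of the observed sequence is P(data|H) = 0.959·0.041 = 0.039319 and P(data|¬H) = 0.243·0.757 = 0.18395.
Bayes: P(H|data) = 0.203·0.039319 / (0.203·0.039319 + 0.797·0.18395) = 0.0079818/0.15459 = 0.0516.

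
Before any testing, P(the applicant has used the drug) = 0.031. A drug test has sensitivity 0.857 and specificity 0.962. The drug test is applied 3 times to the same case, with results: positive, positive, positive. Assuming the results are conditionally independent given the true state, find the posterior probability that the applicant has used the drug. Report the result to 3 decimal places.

Posterior P(H) ≈ 0.997

With H the event that the applicant has used the drug, the joint likelihood of the observed sequence is P(data|H) = 0.857·0.857·0.857 = 0.62942 and P(data|¬H) = 0.038·0.038·0.038 = 0.00005487.
Bayes: P(H|data) = 0.031·0.62942 / (0.031·0.62942 + 0.969·0.00005487) = 0.019512/0.019565 = 0.9973.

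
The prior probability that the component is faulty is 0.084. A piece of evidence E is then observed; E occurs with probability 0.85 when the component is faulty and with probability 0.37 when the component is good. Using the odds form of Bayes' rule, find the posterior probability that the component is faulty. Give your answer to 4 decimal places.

Prior odds = 0.084/(1−0.084) = 0.091703.
Likelihood ratio for E = 0.85/0.37 = 2.2973.
Posterior odds = prior odds × LR = 0.21067.
Posterior probability = odds/(1+odds) = 0.21067/1.2107 = 0.1740.

Posterior probability ≈ 0.1740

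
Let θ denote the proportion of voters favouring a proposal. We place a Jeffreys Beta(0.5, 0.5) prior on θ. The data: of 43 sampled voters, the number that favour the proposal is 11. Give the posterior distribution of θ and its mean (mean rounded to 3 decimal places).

Posterior: Beta(11.5, 32.5); mean ≈ 0.261

The binomial likelihood is conjugate to the Beta prior: with 11 successes and 32 failures, the posterior is Beta(0.5+11, 0.5+32) = Beta(11.5, 32.5).
E[θ | data] = 11.5/(11.5+32.5) = 0.261.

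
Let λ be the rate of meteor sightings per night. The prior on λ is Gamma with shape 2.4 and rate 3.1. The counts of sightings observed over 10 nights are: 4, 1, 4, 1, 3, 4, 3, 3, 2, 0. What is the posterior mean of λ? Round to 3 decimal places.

Posterior mean ≈ 2.092

The Poisson likelihood adds the total count to the shape and the number of exposure periods to the rate. Here ∑xᵢ = 25 and n = 10, so shape 2.4→27.4 and rate 3.1→13.1.
Posterior mean = shape/rate = 27.4/13.1 = 2.092.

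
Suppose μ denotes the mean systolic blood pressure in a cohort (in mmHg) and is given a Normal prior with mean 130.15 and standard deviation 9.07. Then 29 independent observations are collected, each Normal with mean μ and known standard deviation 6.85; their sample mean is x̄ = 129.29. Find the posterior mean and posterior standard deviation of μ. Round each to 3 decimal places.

With known σ, the Normal prior is conjugate. Weight on the data is w = (n/σ²)/(n/σ² + 1/τ₀²) = 0.618040/(0.618040+0.0121559) = 0.98071.
Posterior mean = w·x̄ + (1−w)·μ₀ = 0.98071·129.29 + 0.019289·130.15 = 129.307. Posterior variance = 1/(0.618040+0.0121559) = 1.58681, so SD = 1.260.

Posterior mean ≈ 129.307; posterior SD ≈ 1.260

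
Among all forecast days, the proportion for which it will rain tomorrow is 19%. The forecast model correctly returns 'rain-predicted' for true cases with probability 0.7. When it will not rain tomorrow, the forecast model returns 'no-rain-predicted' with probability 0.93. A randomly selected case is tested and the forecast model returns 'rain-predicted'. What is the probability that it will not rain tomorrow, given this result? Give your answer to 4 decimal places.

P(¬H | E) ≈ 0.2989

Let H be the event that it will rain tomorrow. P(H) = 0.19, so P(¬H) = 0.81. With E the 'rain-predicted' result, P(E|H) = 0.7 and P(E|¬H) = 0.07.
P(E) = 0.7·0.19 + 0.07·0.81 = 0.13300 + 0.056700 = 0.18970.
By Bayes' theorem, P(H|E) = 0.13300 / 0.18970 = 0.7011. Hence P(¬H|E) = 1 − 0.7011 = 0.2989.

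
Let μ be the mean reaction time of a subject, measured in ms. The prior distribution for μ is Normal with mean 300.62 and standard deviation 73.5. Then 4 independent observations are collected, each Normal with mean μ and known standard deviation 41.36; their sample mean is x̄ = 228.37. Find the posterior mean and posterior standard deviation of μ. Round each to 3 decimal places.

With known σ, the Normal prior is conjugate. Weight on the data is w = (n/σ²)/(n/σ² + 1/τ₀²) = 0.00233829/(0.00233829+0.00018511) = 0.92664.
Posterior mean = w·x̄ + (1−w)·μ₀ = 0.92664·228.37 + 0.073357·300.62 = 233.670. Posterior variance = 1/(0.00233829+0.00018511) = 396.291, so SD = 19.907.

Posterior mean ≈ 233.670; posterior SD ≈ 19.907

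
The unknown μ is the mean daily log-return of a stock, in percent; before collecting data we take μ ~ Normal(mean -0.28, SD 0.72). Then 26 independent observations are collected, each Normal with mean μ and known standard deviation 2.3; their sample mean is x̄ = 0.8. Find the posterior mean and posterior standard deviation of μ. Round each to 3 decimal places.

Prior precision 1/τ₀² = 1/0.72² = 1.92901; data precision n/σ² = 26/2.3² = 4.91493.
Posterior precision = 1.92901 + 4.91493 = 6.84395, giving posterior SD = 1/√6.84395 = 0.382.
Posterior mean = (1.92901·-0.28 + 4.91493·0.8) / 6.84395 = 0.496.

Posterior mean ≈ 0.496; posterior SD ≈ 0.382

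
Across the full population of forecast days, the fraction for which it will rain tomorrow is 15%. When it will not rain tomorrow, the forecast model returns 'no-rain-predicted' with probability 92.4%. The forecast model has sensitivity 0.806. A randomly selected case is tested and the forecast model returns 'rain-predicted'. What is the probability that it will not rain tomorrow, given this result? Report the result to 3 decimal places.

Let H be the event that it will rain tomorrow. P(H) = 0.15, so P(¬H) = 0.85. With E the 'rain-predicted' result, P(E|H) = 0.806 and P(E|¬H) = 0.076.
P(E) = 0.806·0.15 + 0.076·0.85 = 0.12090 + 0.064600 = 0.18550.
By Bayes' theorem, P(H|E) = 0.12090 / 0.18550 = 0.652. Hence P(¬H|E) = 1 − 0.652 = 0.348.

P(¬H | E) ≈ 0.348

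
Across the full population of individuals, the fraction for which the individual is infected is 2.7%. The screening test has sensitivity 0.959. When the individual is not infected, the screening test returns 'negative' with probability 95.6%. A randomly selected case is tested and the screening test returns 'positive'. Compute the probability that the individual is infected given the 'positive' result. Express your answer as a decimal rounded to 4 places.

Let H be the event that the individual is infected. P(H) = 0.027, so P(¬H) = 0.973. With E the 'positive' result, P(E|H) = 0.959 and P(E|¬H) = 0.044.
P(E) = 0.959·0.027 + 0.044·0.973 = 0.025893 + 0.042812 = 0.068705.
By Bayes' theorem, P(H|E) = 0.025893 / 0.068705 = 0.3769.

P(H | E) ≈ 0.3769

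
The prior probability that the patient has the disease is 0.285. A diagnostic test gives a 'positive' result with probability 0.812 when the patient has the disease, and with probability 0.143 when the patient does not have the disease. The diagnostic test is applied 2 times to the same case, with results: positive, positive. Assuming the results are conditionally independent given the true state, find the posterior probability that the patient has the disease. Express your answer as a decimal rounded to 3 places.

Posterior P(H) ≈ 0.928

Let H be the event that the patient has the disease; start with P(H) = 0.285. P('positive'|H) = 0.812, P('positive'|¬H) = 0.143.
Update on result 1 ('positive'): P(H) ← 0.812·0.2850 / (0.812·0.2850 + 0.143·0.7150) = 0.23142/0.33366 = 0.6936.
Update on result 2 ('positive'): P(H) ← 0.812·0.6936 / (0.812·0.6936 + 0.143·0.3064) = 0.56318/0.60700 = 0.9278.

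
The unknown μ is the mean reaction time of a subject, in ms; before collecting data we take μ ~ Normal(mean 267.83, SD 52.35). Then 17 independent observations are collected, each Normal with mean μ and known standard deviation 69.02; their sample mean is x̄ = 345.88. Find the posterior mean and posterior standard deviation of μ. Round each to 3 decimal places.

Posterior mean ≈ 338.640; posterior SD ≈ 15.944

Prior precision 1/τ₀² = 1/52.35² = 0.00036489; data precision n/σ² = 17/69.02² = 0.00356861.
Posterior precision = 0.00036489 + 0.00356861 = 0.00393350, giving posterior SD = 1/√0.00393350 = 15.944.
Posterior mean = (0.00036489·267.83 + 0.00356861·345.88) / 0.00393350 = 338.640.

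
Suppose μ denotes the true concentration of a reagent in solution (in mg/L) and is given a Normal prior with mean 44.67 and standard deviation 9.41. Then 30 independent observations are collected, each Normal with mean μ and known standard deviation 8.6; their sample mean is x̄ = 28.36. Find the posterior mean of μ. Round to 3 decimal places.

Posterior mean ≈ 28.802

With known σ, the Normal prior is conjugate. Weight on the data is w = (n/σ²)/(n/σ² + 1/τ₀²) = 0.405625/(0.405625+0.0112933) = 0.97291.
Posterior mean = w·x̄ + (1−w)·μ₀ = 0.97291·28.36 + 0.027088·44.67 = 28.802.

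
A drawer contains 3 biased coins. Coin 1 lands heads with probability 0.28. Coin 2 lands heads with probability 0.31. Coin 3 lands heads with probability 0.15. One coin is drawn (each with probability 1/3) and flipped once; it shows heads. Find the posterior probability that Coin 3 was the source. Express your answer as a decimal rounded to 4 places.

P(heads|C1) = 0.28; P(heads|C2) = 0.31; P(heads|C3) = 0.15.
Prior × likelihood for each source: 0.333333·0.28=0.09333, 0.333333·0.31=0.1033, 0.333333·0.15=0.05000. Summing gives P(heads) = 0.24667.
P(Coin 3 | heads) = 0.05000 / 0.24667 = 0.2027.

Posterior probability ≈ 0.2027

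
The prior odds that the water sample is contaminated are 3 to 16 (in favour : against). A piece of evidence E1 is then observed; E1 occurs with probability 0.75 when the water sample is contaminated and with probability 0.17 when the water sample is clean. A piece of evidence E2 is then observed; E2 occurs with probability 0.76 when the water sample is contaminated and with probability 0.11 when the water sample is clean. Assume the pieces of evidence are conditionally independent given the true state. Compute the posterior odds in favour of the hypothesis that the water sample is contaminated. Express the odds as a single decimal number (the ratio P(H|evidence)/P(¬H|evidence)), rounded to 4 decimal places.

Prior odds = 3/16 = 0.18750. In log-odds, ln(0.18750) = -1.6740.
Add log likelihood ratios: ln(4.4118) + ln(6.9091) = 3.4171.
Posterior log-odds = 1.7431, so posterior odds = exp(1.7431) = 5.7152.

Posterior odds ≈ 5.7152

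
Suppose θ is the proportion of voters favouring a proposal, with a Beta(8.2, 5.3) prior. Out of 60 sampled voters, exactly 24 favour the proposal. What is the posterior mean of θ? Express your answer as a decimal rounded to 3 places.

Posterior mean ≈ 0.438

Observing 24 successes and 36 failures updates Beta(8.2, 5.3) by adding the success and failure counts to the two shape parameters: α = 8.2+24 = 32.2, β = 5.3+36 = 41.3.
Posterior mean = α/(α+β) = 32.2/73.5 = 0.438.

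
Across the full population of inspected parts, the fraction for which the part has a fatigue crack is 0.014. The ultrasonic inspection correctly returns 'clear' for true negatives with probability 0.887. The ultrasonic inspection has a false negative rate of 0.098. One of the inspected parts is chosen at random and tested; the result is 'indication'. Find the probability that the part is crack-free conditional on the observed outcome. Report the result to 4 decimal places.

Let H be the event that the part has a fatigue crack. P(H) = 0.014, so P(¬H) = 0.986. With E the 'indication' result, P(E|H) = 0.902 and P(E|¬H) = 0.113.
P(E) = 0.902·0.014 + 0.113·0.986 = 0.012628 + 0.11142 = 0.12405.
By Bayes' theorem, P(H|E) = 0.012628 / 0.12405 = 0.1018. Hence P(¬H|E) = 1 − 0.1018 = 0.8982.

P(¬H | E) ≈ 0.8982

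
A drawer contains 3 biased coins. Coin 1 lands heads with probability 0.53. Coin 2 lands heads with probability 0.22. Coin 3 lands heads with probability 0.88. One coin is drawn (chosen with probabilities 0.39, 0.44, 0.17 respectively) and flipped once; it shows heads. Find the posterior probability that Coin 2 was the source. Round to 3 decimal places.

P(heads|C1) = 0.53; P(heads|C2) = 0.22; P(heads|C3) = 0.88.
Prior × likelihood for each source: 0.39·0.53=0.2067, 0.44·0.22=0.09680, 0.17·0.88=0.1496. Summing gives P(heads) = 0.45310.
P(Coin 2 | heads) = 0.09680 / 0.45310 = 0.214.

Posterior probability ≈ 0.214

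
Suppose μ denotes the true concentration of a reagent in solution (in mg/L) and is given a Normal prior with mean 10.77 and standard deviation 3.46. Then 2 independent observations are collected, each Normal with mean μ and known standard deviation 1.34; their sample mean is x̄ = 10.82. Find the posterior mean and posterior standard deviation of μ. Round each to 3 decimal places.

With known σ, the Normal prior is conjugate. Weight on the data is w = (n/σ²)/(n/σ² + 1/τ₀²) = 1.11383/(1.11383+0.0835310) = 0.93024.
Posterior mean = w·x̄ + (1−w)·μ₀ = 0.93024·10.82 + 0.069762·10.77 = 10.817. Posterior variance = 1/(1.11383+0.0835310) = 0.835167, so SD = 0.914.

Posterior mean ≈ 10.817; posterior SD ≈ 0.914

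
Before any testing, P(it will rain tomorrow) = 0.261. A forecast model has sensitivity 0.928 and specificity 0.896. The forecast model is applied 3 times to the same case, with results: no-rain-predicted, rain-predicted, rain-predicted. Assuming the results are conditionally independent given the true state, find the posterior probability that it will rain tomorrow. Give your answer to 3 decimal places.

Posterior P(H) ≈ 0.693

Let H be the event that it will rain tomorrow; start with P(H) = 0.261. P('rain-predicted'|H) = 0.928, P('rain-predicted'|¬H) = 0.104.
Update on result 1 ('no-rain-predicted'): P(H) ← 0.072·0.2610 / (0.072·0.2610 + 0.896·0.7390) = 0.018792/0.68094 = 0.0276.
Update on result 2 ('rain-predicted'): P(H) ← 0.928·0.0276 / (0.928·0.0276 + 0.104·0.9724) = 0.025610/0.12674 = 0.2021.
Update on result 3 ('rain-predicted'): P(H) ← 0.928·0.2021 / (0.928·0.2021 + 0.104·0.7979) = 0.18752/0.27051 = 0.6932.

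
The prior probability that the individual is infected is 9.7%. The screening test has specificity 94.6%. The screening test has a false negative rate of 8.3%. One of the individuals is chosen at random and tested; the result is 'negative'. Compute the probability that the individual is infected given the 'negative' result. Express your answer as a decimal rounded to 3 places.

Write H for 'the individual is infected'. Prior odds H:¬H = 0.097/0.903 = 0.10742. For the 'negative' outcome, the likelihood ratio is 0.083/0.946 = 0.087738.
Posterior odds = 0.10742 × 0.087738 = 0.0094248, so P(H|E) = 0.0094248/(1+0.0094248) = 0.009.

P(H | E) ≈ 0.009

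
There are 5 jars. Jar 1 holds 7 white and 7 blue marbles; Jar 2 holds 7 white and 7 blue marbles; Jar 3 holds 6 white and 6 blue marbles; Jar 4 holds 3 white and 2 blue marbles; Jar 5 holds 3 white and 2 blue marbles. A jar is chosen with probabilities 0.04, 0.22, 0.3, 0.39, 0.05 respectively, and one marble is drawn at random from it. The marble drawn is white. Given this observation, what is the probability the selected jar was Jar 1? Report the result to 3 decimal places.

Posterior probability ≈ 0.037

Tabulate prior·likelihood by source: [1] prior 0.04, lik 0.5, product 0.02000; [2] prior 0.22, lik 0.5, product 0.1100; [3] prior 0.3, lik 0.5, product 0.1500; [4] prior 0.39, lik 0.6, product 0.2340; [5] prior 0.05, lik 0.6, product 0.03000.
Normalizing constant = 0.54400; the posterior for Jar 1 is its product over the sum, 0.02000/0.54400 = 0.037.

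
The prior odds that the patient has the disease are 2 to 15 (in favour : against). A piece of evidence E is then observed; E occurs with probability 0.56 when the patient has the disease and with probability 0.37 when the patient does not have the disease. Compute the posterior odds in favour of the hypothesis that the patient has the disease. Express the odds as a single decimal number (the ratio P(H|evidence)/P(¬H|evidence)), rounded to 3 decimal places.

Prior odds = 2/15 = 0.13333.
Likelihood ratio for E = 0.56/0.37 = 1.5135.
Posterior odds = prior odds × LR = 0.20180.

Posterior odds ≈ 0.202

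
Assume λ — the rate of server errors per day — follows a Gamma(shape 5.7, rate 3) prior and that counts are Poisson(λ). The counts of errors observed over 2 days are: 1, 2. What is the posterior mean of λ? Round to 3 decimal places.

The Poisson likelihood adds the total count to the shape and the number of exposure periods to the rate. Here ∑xᵢ = 3 and n = 2, so shape 5.7→8.7 and rate 3→5.
E[λ | data] = 8.7/5 = 1.740.

Posterior mean ≈ 1.740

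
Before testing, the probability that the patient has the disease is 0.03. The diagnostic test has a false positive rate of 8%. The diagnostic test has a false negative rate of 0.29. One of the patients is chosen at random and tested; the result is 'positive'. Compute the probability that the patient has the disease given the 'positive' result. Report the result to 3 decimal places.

Write H for 'the patient has the disease'. Prior odds H:¬H = 0.03/0.97 = 0.030928. For the 'positive' outcome, the likelihood ratio is 0.71/0.08 = 8.8750.
Posterior odds = 0.030928 × 8.8750 = 0.27448, so P(H|E) = 0.27448/(1+0.27448) = 0.215.

P(H | E) ≈ 0.215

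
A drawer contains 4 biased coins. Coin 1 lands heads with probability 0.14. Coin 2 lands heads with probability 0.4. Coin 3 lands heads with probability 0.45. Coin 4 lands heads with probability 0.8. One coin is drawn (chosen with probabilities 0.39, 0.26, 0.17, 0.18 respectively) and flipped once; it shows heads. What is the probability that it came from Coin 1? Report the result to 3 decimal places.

Posterior probability ≈ 0.144

Tabulate prior·likelihood by source: [1] prior 0.39, lik 0.14, product 0.05460; [2] prior 0.26, lik 0.4, product 0.1040; [3] prior 0.17, lik 0.45, product 0.07650; [4] prior 0.18, lik 0.8, product 0.1440.
Normalizing constant = 0.37910; the posterior for Coin 1 is its product over the sum, 0.05460/0.37910 = 0.144.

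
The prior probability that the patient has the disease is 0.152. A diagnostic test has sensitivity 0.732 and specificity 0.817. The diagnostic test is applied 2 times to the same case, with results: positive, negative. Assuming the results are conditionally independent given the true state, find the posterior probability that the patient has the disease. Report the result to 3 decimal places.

Posterior P(H) ≈ 0.190

With H the event that the patient has the disease, the joint likelihood of the observed sequence is P(data|H) = 0.732·0.268 = 0.19618 and P(data|¬H) = 0.183·0.817 = 0.14951.
Bayes: P(H|data) = 0.152·0.19618 / (0.152·0.19618 + 0.848·0.14951) = 0.029819/0.15660 = 0.1904.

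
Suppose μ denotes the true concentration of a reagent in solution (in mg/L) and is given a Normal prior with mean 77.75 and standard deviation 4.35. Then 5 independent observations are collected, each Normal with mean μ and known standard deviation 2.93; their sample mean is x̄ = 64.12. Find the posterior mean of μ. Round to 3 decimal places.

With known σ, the Normal prior is conjugate. Weight on the data is w = (n/σ²)/(n/σ² + 1/τ₀²) = 0.582418/(0.582418+0.0528471) = 0.91681.
Posterior mean = w·x̄ + (1−w)·μ₀ = 0.91681·64.12 + 0.083189·77.75 = 65.254.

Posterior mean ≈ 65.254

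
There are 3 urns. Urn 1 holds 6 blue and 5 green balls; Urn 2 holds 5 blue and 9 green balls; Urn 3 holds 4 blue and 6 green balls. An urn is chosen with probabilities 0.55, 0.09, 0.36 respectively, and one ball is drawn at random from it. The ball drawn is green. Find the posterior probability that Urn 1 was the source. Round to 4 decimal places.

Posterior probability ≈ 0.4772

Tabulate prior·likelihood by source: [1] prior 0.55, lik 0.4545, product 0.2500; [2] prior 0.09, lik 0.6429, product 0.05786; [3] prior 0.36, lik 0.6, product 0.2160.
Normalizing constant = 0.52386; the posterior for Urn 1 is its product over the sum, 0.2500/0.52386 = 0.4772.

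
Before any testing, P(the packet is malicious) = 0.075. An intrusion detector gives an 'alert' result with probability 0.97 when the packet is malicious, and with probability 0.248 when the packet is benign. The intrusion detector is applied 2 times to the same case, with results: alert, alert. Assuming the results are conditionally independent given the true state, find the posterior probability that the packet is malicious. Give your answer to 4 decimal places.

Posterior P(H) ≈ 0.5536

With H the event that the packet is malicious, the joint likelihood of the observed sequence is P(data|H) = 0.97·0.97 = 0.94090 and P(data|¬H) = 0.248·0.248 = 0.061504.
Bayes: P(H|data) = 0.075·0.94090 / (0.075·0.94090 + 0.925·0.061504) = 0.070567/0.12746 = 0.5536.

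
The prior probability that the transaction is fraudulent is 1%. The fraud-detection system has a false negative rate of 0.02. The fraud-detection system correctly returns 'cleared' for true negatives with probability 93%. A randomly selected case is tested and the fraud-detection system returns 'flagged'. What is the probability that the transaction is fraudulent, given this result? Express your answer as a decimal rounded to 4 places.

Let H be the event that the transaction is fraudulent. P(H) = 0.01, so P(¬H) = 0.99. With E the 'flagged' result, P(E|H) = 0.98 and P(E|¬H) = 0.07.
P(E) = 0.98·0.01 + 0.07·0.99 = 0.0098000 + 0.069300 = 0.079100.
By Bayes' theorem, P(H|E) = 0.0098000 / 0.079100 = 0.1239.

P(H | E) ≈ 0.1239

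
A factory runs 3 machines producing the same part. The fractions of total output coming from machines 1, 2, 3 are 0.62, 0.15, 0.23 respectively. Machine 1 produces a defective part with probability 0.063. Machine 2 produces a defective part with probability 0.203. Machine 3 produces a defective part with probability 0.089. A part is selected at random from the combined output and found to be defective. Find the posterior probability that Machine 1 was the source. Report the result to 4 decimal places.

P(defective|M1) = 0.063; P(defective|M2) = 0.203; P(defective|M3) = 0.089.
Prior × likelihood for each source: 0.62·0.063=0.03906, 0.15·0.203=0.03045, 0.23·0.089=0.02047. Summing gives P(defective) = 0.089980.
P(Machine 1 | defective) = 0.03906 / 0.089980 = 0.4341.

Posterior probability ≈ 0.4341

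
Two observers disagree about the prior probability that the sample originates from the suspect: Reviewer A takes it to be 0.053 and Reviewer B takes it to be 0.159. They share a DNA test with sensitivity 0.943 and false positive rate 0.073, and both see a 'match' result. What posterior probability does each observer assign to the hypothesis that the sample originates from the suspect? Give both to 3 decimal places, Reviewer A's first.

P('+'|H) = 0.943, P('+'|¬H) = 0.073.
Reviewer A: numerator 0.943·0.053 = 0.049979; evidence = 0.049979+0.073·0.947 = 0.11911; posterior = 0.420.
Reviewer B: numerator 0.943·0.159 = 0.14994; evidence = 0.14994+0.073·0.841 = 0.21133; posterior = 0.709.

Reviewer A: 0.420; Reviewer B: 0.709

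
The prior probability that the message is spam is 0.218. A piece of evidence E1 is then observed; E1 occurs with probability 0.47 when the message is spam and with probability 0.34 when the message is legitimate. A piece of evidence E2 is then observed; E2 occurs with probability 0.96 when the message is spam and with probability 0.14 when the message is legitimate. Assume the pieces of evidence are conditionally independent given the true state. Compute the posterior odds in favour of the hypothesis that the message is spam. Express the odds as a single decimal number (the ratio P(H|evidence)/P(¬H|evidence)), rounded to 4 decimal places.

Prior odds = 0.218/(1−0.218) = 0.27877. In log-odds, ln(0.27877) = -1.2774.
Add log likelihood ratios: ln(1.3824) + ln(6.8571) = 2.2491.
Posterior log-odds = 0.97172, so posterior odds = exp(0.97172) = 2.6425.

Posterior odds ≈ 2.6425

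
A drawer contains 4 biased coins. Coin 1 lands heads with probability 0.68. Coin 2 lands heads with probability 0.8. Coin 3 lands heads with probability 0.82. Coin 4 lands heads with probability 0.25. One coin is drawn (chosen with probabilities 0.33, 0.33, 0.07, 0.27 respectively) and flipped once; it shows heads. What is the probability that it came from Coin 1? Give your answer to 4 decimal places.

Posterior probability ≈ 0.3659

Tabulate prior·likelihood by source: [1] prior 0.33, lik 0.68, product 0.2244; [2] prior 0.33, lik 0.8, product 0.2640; [3] prior 0.07, lik 0.82, product 0.05740; [4] prior 0.27, lik 0.25, product 0.06750.
Normalizing constant = 0.61330; the posterior for Coin 1 is its product over the sum, 0.2244/0.61330 = 0.3659.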